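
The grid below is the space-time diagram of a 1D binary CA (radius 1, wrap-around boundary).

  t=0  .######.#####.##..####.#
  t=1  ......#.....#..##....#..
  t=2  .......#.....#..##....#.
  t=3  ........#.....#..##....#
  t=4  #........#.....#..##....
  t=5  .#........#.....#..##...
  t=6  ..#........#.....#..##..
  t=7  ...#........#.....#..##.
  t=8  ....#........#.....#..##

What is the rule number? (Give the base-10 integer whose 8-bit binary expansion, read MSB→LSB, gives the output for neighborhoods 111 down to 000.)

  ### -> .   bit 7 = 0  t=0,i=2
  ##. -> #   bit 6 = 1  t=0,i=6
  #.# -> .   bit 5 = 0  t=0,i=0
  #.. -> #   bit 4 = 1  t=0,i=16
  .## -> .   bit 3 = 0  t=0,i=1
  .#. -> .   bit 2 = 0  t=0,i=23
  ..# -> .   bit 1 = 0  t=0,i=17
  ... -> .   bit 0 = 0  t=1,i=0
  bits 01010000 = 80

80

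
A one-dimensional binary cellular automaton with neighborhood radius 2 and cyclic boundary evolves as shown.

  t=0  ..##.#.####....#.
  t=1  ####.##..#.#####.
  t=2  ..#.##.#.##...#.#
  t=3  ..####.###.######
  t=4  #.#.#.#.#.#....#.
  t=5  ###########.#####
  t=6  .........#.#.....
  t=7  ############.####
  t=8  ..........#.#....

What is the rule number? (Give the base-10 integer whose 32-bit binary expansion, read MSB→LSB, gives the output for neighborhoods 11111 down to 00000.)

  [31] ##### => .  t=1,i=13
  [30] ####. => #  t=0,i=9
  [29] ###.# => .  t=1,i=3
  [28] ###.. => .  t=0,i=10
  [27] ##.## => #  t=1,i=4
  [26] ##.#. => .  t=0,i=4
  [25] ##..# => #  t=1,i=7
  [24] ##... => #  t=0,i=11
  [23] #.### => .  t=0,i=7
  [22] #.##. => #  t=1,i=5
  [21] #.#.# => #  t=0,i=5
  [20] #.#.. => #  t=2,i=16
  [19] #..## => .  t=3,i=1
  [18] #..#. => .  t=1,i=8
  [17] #...# => #  t=0,i=0
  [16] #.... => #  t=0,i=12
  [15] .#### => .  t=0,i=8
  [14] .###. => #  t=3,i=8
  [13] .##.# => #  t=0,i=3
  [12] .##.. => .  t=1,i=6
  [11] .#.## => #  t=0,i=6
  [10] .#.#. => #  t=2,i=15
  [9] .#..# => .  t=2,i=0
  [8] .#... => .  t=0,i=16
  [7] ..### => #  t=3,i=2
  [6] ..##. => #  t=0,i=2
  [5] ..#.# => #  t=1,i=9
  [4] ..#.. => #  t=0,i=15
  [3] ...## => #  t=0,i=1
  [2] ...#. => #  t=0,i=14
  [1] ....# => #  t=0,i=13
  [0] ..... => #  t=6,i=0
  bits 01001011011100110110110011111111 = 1265855743

1265855743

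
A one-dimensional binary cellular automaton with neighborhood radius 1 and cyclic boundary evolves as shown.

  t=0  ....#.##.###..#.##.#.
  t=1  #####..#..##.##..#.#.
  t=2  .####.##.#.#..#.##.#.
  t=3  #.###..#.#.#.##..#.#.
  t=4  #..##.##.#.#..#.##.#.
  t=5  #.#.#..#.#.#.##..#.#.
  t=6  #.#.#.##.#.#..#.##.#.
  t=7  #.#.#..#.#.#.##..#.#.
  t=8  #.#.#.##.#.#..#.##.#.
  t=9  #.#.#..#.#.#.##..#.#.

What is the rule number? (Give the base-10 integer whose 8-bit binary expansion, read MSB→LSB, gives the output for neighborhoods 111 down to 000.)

  [7] ### => #  t=0,i=10
  [6] ##. => #  t=0,i=7
  [5] #.# => .  t=0,i=5
  [4] #.. => .  t=0,i=12
  [3] .## => .  t=0,i=6
  [2] .#. => #  t=0,i=4
  [1] ..# => #  t=0,i=3
  [0] ... => #  t=0,i=0
  bits 11000111 = 199

199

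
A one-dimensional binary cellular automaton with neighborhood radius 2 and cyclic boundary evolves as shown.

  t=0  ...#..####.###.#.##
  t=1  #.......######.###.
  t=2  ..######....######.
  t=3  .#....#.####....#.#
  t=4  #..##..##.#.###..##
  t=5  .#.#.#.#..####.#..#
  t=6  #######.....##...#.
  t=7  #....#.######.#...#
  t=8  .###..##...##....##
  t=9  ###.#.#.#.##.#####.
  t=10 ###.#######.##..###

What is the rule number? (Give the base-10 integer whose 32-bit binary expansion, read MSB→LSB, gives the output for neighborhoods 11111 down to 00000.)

  [31] ##### => .  t=1,i=10
  [30] ####. => #  t=0,i=8
  [29] ###.# => #  t=0,i=9
  [28] ###.. => .  t=2,i=7
  [27] ##.## => #  t=0,i=10
  [26] ##.#. => .  t=0,i=14
  [25] ##..# => #  t=4,i=1
  [24] ##... => #  t=0,i=0
  [23] #.### => #  t=0,i=11
  [22] #.##. => #  t=0,i=17
  [21] #.#.# => #  t=0,i=15
  [20] #.#.. => .  t=1,i=0
  [19] #..## => .  t=0,i=5
  [18] #..#. => #  t=5,i=17
  [17] #...# => .  t=0,i=1
  [16] #.... => #  t=1,i=2
  [15] .#### => .  t=0,i=7
  [14] .###. => #  t=0,i=12
  [13] .##.# => .  t=4,i=8
  [12] .##.. => .  t=0,i=18
  [11] .#.## => #  t=0,i=16
  [10] .#.#. => #  t=3,i=0
  [9] .#..# => .  t=0,i=4
  [8] .#... => .  t=1,i=1
  [7] ..### => .  t=0,i=6
  [6] ..##. => #  t=4,i=3
  [5] ..#.# => .  t=3,i=6
  [4] ..#.. => .  t=0,i=3
  [3] ...## => #  t=1,i=7
  [2] ...#. => .  t=0,i=2
  [1] ....# => #  t=1,i=6
  [0] ..... => #  t=1,i=3
  bits 01101011111001010100110001001011 = 1810189387

1810189387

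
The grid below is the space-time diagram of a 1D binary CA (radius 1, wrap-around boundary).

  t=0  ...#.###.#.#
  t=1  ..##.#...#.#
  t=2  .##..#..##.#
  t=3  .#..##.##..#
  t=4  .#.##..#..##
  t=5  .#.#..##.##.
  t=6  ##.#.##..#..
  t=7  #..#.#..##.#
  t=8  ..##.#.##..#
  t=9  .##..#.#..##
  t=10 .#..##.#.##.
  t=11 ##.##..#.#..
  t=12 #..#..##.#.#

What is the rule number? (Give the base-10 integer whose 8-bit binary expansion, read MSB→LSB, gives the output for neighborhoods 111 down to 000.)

  nb ###: next=.  (t=0,i=6, bit7=0)
  nb ##.: next=.  (t=0,i=7, bit6=0)
  nb #.#: next=.  (t=0,i=4, bit5=0)
  nb #..: next=.  (t=0,i=0, bit4=0)
  nb .##: next=#  (t=0,i=5, bit3=1)
  nb .#.: next=#  (t=0,i=3, bit2=1)
  nb ..#: next=#  (t=0,i=2, bit1=1)
  nb ...: next=.  (t=0,i=1, bit0=0)
  bits 00001110 = 14

14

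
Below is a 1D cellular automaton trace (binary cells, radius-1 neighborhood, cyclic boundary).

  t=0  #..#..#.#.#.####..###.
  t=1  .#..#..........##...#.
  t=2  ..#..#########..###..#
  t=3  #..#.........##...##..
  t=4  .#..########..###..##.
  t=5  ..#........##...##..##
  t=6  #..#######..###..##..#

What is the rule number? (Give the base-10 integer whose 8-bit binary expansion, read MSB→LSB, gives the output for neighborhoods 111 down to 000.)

81

  nb ###: next=.  (t=0,i=13, bit7=0)
  nb ##.: next=#  (t=0,i=15, bit6=1)
  nb #.#: next=.  (t=0,i=7, bit5=0)
  nb #..: next=#  (t=0,i=1, bit4=1)
  nb .##: next=.  (t=0,i=12, bit3=0)
  nb .#.: next=.  (t=0,i=0, bit2=0)
  nb ..#: next=.  (t=0,i=2, bit1=0)
  nb ...: next=#  (t=1,i=6, bit0=1)
  bits 01010001 = 81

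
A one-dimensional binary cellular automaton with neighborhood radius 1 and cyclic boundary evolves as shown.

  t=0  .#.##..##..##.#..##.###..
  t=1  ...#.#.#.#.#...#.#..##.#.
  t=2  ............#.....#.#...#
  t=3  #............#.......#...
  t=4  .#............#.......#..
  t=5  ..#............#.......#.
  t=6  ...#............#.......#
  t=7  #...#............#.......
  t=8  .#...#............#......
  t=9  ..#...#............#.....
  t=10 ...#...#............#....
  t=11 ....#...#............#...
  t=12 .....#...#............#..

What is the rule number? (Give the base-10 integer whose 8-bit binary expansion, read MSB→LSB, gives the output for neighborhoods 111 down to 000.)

  ### -> #   bit 7 = 1  t=0,i=21
  ##. -> .   bit 6 = 0  t=0,i=4
  #.# -> .   bit 5 = 0  t=0,i=2
  #.. -> #   bit 4 = 1  t=0,i=5
  .## -> #   bit 3 = 1  t=0,i=3
  .#. -> .   bit 2 = 0  t=0,i=1
  ..# -> .   bit 1 = 0  t=0,i=0
  ... -> .   bit 0 = 0  t=0,i=24
  bits 10011000 = 152

152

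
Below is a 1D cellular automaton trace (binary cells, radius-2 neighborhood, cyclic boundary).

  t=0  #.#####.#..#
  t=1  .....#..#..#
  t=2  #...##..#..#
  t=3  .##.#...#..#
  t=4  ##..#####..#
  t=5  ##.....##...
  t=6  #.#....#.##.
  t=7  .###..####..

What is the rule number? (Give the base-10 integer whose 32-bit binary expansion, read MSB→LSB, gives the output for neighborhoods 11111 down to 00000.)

1364348276

  #####|.  b31=0 t=0,i=4
  ####.|#  b30=1 t=0,i=5
  ###.#|.  b29=0 t=0,i=6
  ###..|#  b28=1 t=4,i=1
  ##.##|.  b27=0 t=0,i=1
  ##.#.|.  b26=0 t=0,i=7
  ##..#|.  b25=0 t=2,i=6
  ##...|#  b24=1 t=2,i=1
  #.###|.  b23=0 t=0,i=2
  #.##.|#  b22=1 t=3,i=1
  #.#.#|.  b21=0 t=6,i=0
  #.#..|#  b20=1 t=0,i=8
  #..##|.  b19=0 t=0,i=10
  #..#.|.  b18=0 t=1,i=7
  #...#|#  b17=1 t=2,i=2
  #....|.  b16=0 t=1,i=1
  .####|.  b15=0 t=0,i=3
  .###.|#  b14=1 t=4,i=0
  .##.#|.  b13=0 t=0,i=0
  .##..|.  b12=0 t=2,i=0
  .#.##|#  b11=1 t=3,i=0
  .#.#.|#  b10=1 t=6,i=1
  .#..#|.  b9=0 t=0,i=9
  .#...|#  b8=1 t=1,i=0
  ..###|.  b7=0 t=4,i=4
  ..##.|#  b6=1 t=0,i=11
  ..#.#|#  b5=1 t=3,i=11
  ..#..|#  b4=1 t=1,i=5
  ...##|.  b3=0 t=2,i=3
  ...#.|#  b2=1 t=1,i=4
  ....#|.  b1=0 t=1,i=3
  .....|.  b0=0 t=1,i=2
  bits 01010001010100100100110101110100 = 1364348276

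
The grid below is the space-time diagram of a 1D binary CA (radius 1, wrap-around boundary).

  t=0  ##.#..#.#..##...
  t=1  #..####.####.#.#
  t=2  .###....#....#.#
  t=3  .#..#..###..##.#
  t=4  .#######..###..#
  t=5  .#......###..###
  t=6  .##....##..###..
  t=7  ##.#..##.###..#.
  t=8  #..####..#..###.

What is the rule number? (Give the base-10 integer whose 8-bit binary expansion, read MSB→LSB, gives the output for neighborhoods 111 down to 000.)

30

  nb ###: next=.  (t=1,i=4, bit7=0)
  nb ##.: next=.  (t=0,i=1, bit6=0)
  nb #.#: next=.  (t=0,i=2, bit5=0)
  nb #..: next=#  (t=0,i=4, bit4=1)
  nb .##: next=#  (t=0,i=0, bit3=1)
  nb .#.: next=#  (t=0,i=3, bit2=1)
  nb ..#: next=#  (t=0,i=5, bit1=1)
  nb ...: next=.  (t=0,i=14, bit0=0)
  bits 00011110 = 30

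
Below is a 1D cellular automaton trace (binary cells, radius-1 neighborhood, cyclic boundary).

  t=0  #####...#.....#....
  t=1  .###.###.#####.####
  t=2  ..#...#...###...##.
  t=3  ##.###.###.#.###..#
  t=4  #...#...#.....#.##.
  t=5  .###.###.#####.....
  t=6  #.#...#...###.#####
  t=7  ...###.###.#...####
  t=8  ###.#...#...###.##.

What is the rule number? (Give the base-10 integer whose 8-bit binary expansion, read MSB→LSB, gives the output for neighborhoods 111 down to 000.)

  ###|#  b7=1 t=0,i=1
  ##.|.  b6=0 t=0,i=4
  #.#|.  b5=0 t=1,i=0
  #..|#  b4=1 t=0,i=5
  .##|.  b3=0 t=0,i=0
  .#.|.  b2=0 t=0,i=8
  ..#|#  b1=1 t=0,i=7
  ...|#  b0=1 t=0,i=6
  bits 10010011 = 147

147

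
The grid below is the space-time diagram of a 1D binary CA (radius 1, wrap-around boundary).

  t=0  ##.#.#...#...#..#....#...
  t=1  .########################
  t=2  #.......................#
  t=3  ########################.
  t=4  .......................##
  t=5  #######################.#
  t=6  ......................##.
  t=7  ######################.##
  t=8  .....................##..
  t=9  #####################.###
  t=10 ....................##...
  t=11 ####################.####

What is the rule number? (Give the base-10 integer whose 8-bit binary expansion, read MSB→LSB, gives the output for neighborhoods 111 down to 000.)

119

  [7] ### => .  t=1,i=2
  [6] ##. => #  t=0,i=1
  [5] #.# => #  t=0,i=2
  [4] #.. => #  t=0,i=6
  [3] .## => .  t=0,i=0
  [2] .#. => #  t=0,i=3
  [1] ..# => #  t=0,i=8
  [0] ... => #  t=0,i=7
  bits 01110111 = 119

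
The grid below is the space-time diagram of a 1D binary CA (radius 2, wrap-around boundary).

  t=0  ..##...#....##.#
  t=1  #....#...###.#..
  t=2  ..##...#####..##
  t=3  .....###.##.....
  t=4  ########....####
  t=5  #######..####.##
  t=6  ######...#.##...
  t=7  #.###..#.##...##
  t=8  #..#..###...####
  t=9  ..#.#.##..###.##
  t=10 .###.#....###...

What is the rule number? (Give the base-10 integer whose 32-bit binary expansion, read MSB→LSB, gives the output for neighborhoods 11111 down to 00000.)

3758583467

  [31] ##### => #  t=2,i=9
  [30] ####. => #  t=2,i=10
  [29] ###.# => #  t=1,i=11
  [28] ###.. => .  t=2,i=11
  [27] ##.## => .  t=3,i=8
  [26] ##.#. => .  t=0,i=14
  [25] ##..# => .  t=2,i=0
  [24] ##... => .  t=0,i=4
  [23] #.### => .  t=5,i=14
  [22] #.##. => .  t=3,i=9
  [21] #.#.# => .  t=9,i=4
  [20] #.#.. => .  t=0,i=15
  [19] #..## => .  t=0,i=1
  [18] #..#. => #  t=1,i=15
  [17] #...# => #  t=0,i=5
  [16] #.... => #  t=0,i=9
  [15] .#### => .  t=2,i=8
  [14] .###. => #  t=1,i=10
  [13] .##.# => #  t=0,i=13
  [12] .##.. => .  t=0,i=3
  [11] .#.## => #  t=6,i=10
  [10] .#.#. => #  t=9,i=3
  [9] .#..# => #  t=0,i=0
  [8] .#... => .  t=0,i=8
  [7] ..### => #  t=1,i=9
  [6] ..##. => .  t=0,i=2
  [5] ..#.# => #  t=6,i=9
  [4] ..#.. => .  t=0,i=7
  [3] ...## => #  t=0,i=11
  [2] ...#. => .  t=0,i=6
  [1] ....# => #  t=0,i=10
  [0] ..... => #  t=3,i=0
  bits 11100000000001110110111010101011 = 3758583467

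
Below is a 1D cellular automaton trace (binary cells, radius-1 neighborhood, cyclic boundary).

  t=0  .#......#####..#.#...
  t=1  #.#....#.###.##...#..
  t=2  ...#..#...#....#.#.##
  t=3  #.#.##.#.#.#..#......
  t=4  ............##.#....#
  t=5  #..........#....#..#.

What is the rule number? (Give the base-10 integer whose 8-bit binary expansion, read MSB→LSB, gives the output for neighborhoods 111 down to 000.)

  ### -> #   bit 7 = 1  t=0,i=9
  ##. -> .   bit 6 = 0  t=0,i=12
  #.# -> .   bit 5 = 0  t=0,i=16
  #.. -> #   bit 4 = 1  t=0,i=2
  .## -> .   bit 3 = 0  t=0,i=8
  .#. -> .   bit 2 = 0  t=0,i=1
  ..# -> #   bit 1 = 1  t=0,i=0
  ... -> .   bit 0 = 0  t=0,i=3
  bits 10010010 = 146

146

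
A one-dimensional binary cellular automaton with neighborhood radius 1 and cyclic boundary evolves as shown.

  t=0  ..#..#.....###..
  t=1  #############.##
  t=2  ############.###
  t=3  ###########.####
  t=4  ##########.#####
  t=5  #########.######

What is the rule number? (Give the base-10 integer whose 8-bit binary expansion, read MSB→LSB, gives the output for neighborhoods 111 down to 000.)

  ###|#  b7=1 t=0,i=12
  ##.|.  b6=0 t=0,i=13
  #.#|#  b5=1 t=1,i=13
  #..|#  b4=1 t=0,i=3
  .##|#  b3=1 t=0,i=11
  .#.|#  b2=1 t=0,i=2
  ..#|#  b1=1 t=0,i=1
  ...|#  b0=1 t=0,i=0
  bits 10111111 = 191

191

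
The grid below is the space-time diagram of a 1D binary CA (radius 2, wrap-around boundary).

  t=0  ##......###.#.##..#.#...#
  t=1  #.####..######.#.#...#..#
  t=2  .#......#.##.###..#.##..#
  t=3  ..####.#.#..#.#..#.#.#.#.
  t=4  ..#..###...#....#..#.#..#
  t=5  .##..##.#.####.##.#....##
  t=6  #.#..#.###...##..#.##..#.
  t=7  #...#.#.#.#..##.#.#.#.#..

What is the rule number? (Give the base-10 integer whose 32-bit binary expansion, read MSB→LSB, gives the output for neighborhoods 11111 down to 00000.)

  [31] ##### => #  t=1,i=10
  [30] ####. => .  t=1,i=4
  [29] ###.# => #  t=0,i=10
  [28] ###.. => .  t=0,i=1
  [27] ##.## => #  t=1,i=1
  [26] ##.#. => #  t=0,i=11
  [25] ##..# => .  t=0,i=16
  [24] ##... => #  t=0,i=2
  [23] #.### => .  t=1,i=2
  [22] #.##. => .  t=0,i=14
  [21] #.#.# => #  t=0,i=12
  [20] #.#.. => .  t=0,i=20
  [19] #..## => .  t=1,i=7
  [18] #..#. => #  t=0,i=17
  [17] #...# => .  t=0,i=22
  [16] #.... => #  t=0,i=3
  [15] .#### => .  t=1,i=3
  [14] .###. => #  t=0,i=0
  [13] .##.# => .  t=1,i=0
  [12] .##.. => #  t=0,i=15
  [11] .#.## => #  t=0,i=13
  [10] .#.#. => .  t=0,i=19
  [9] .#..# => .  t=1,i=22
  [8] .#... => #  t=0,i=21
  [7] ..### => #  t=0,i=8
  [6] ..##. => #  t=1,i=24
  [5] ..#.# => .  t=0,i=18
  [4] ..#.. => #  t=1,i=21
  [3] ...## => .  t=0,i=7
  [2] ...#. => #  t=1,i=20
  [1] ....# => .  t=0,i=6
  [0] ..... => #  t=0,i=4
  bits 10101101001001010101100111010101 = 2904906197

2904906197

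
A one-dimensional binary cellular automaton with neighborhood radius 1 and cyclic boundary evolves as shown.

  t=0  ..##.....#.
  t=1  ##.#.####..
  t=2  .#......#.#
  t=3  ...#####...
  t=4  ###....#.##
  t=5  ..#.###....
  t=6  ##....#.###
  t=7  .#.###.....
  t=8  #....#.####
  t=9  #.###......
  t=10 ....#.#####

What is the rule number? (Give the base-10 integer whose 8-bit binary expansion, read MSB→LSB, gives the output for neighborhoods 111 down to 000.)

67

  ###|.  b7=0 t=1,i=6
  ##.|#  b6=1 t=0,i=3
  #.#|.  b5=0 t=1,i=2
  #..|.  b4=0 t=0,i=4
  .##|.  b3=0 t=0,i=2
  .#.|.  b2=0 t=0,i=9
  ..#|#  b1=1 t=0,i=1
  ...|#  b0=1 t=0,i=0
  bits 01000011 = 67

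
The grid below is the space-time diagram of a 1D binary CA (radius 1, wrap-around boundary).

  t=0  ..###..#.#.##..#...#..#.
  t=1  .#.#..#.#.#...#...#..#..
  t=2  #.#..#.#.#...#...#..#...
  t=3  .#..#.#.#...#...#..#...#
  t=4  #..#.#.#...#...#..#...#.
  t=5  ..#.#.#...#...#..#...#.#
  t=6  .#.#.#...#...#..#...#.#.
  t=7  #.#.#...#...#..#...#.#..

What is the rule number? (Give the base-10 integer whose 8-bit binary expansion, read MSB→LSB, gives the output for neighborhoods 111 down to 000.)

162

  [7] ### => #  t=0,i=3
  [6] ##. => .  t=0,i=4
  [5] #.# => #  t=0,i=8
  [4] #.. => .  t=0,i=5
  [3] .## => .  t=0,i=2
  [2] .#. => .  t=0,i=7
  [1] ..# => #  t=0,i=1
  [0] ... => .  t=0,i=0
  bits 10100010 = 162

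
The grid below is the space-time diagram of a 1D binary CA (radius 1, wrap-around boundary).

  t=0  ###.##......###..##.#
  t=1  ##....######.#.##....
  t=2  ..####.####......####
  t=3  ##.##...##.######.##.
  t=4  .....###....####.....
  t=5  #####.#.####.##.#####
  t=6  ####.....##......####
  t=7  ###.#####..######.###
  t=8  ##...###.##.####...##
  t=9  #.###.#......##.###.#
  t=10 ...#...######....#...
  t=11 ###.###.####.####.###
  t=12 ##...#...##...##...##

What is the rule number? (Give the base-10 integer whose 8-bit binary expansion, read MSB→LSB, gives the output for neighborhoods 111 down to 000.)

  ### -> #   bit 7 = 1  t=0,i=0
  ##. -> .   bit 6 = 0  t=0,i=2
  #.# -> .   bit 5 = 0  t=0,i=3
  #.. -> #   bit 4 = 1  t=0,i=6
  .## -> .   bit 3 = 0  t=0,i=4
  .#. -> .   bit 2 = 0  t=1,i=13
  ..# -> #   bit 1 = 1  t=0,i=11
  ... -> #   bit 0 = 1  t=0,i=7
  bits 10010011 = 147

147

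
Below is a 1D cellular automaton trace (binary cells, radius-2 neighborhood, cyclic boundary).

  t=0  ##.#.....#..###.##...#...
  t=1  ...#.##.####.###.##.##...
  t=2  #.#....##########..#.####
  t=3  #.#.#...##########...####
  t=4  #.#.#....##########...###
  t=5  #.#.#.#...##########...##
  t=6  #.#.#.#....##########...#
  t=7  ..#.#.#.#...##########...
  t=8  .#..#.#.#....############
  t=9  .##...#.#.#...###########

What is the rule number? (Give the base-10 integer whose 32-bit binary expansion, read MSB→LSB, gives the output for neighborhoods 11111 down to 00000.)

4223259157

  #####|#  b31=1 t=2,i=9
  ####.|#  b30=1 t=1,i=10
  ###.#|#  b29=1 t=0,i=14
  ###..|#  b28=1 t=2,i=16
  ##.##|#  b27=1 t=0,i=15
  ##.#.|.  b26=0 t=0,i=2
  ##..#|#  b25=1 t=2,i=17
  ##...|#  b24=1 t=0,i=18
  #.###|#  b23=1 t=1,i=8
  #.##.|.  b22=0 t=0,i=16
  #.#.#|#  b21=1 t=3,i=2
  #.#..|#  b20=1 t=0,i=3
  #..##|#  b19=1 t=0,i=11
  #..#.|.  b18=0 t=2,i=18
  #...#|.  b17=0 t=0,i=19
  #....|#  b16=1 t=0,i=5
  .####|#  b15=1 t=1,i=9
  .###.|#  b14=1 t=0,i=13
  .##.#|.  b13=0 t=0,i=1
  .##..|#  b12=1 t=0,i=17
  .#.##|.  b11=0 t=1,i=4
  .#.#.|.  b10=0 t=3,i=3
  .#..#|#  b9=1 t=0,i=10
  .#...|.  b8=0 t=0,i=4
  ..###|.  b7=0 t=0,i=12
  ..##.|.  b6=0 t=0,i=0
  ..#.#|.  b5=0 t=1,i=3
  ..#..|#  b4=1 t=0,i=9
  ...##|.  b3=0 t=0,i=24
  ...#.|#  b2=1 t=0,i=8
  ....#|.  b1=0 t=0,i=7
  .....|#  b0=1 t=0,i=6
  bits 11111011101110011101001000010101 = 4223259157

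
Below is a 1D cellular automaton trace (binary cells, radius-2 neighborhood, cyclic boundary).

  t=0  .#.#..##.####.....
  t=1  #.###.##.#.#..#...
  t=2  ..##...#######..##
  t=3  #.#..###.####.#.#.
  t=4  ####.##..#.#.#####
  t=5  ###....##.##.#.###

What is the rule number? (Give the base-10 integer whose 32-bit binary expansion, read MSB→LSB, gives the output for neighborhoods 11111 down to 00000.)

  nb #####: next=#  (t=2,i=9, bit31=1)
  nb ####.: next=#  (t=0,i=11, bit30=1)
  nb ###.#: next=.  (t=1,i=4, bit29=0)
  nb ###..: next=.  (t=0,i=12, bit28=0)
  nb ##.##: next=.  (t=0,i=8, bit27=0)
  nb ##.#.: next=#  (t=1,i=8, bit26=1)
  nb ##..#: next=#  (t=2,i=0, bit25=1)
  nb ##...: next=.  (t=0,i=13, bit24=0)
  nb #.###: next=#  (t=0,i=9, bit23=1)
  nb #.##.: next=.  (t=1,i=6, bit22=0)
  nb #.#.#: next=#  (t=1,i=9, bit21=1)
  nb #.#..: next=#  (t=0,i=3, bit20=1)
  nb #..##: next=.  (t=0,i=5, bit19=0)
  nb #..#.: next=#  (t=1,i=13, bit18=1)
  nb #...#: next=#  (t=1,i=16, bit17=1)
  nb #....: next=#  (t=0,i=14, bit16=1)
  nb .####: next=.  (t=0,i=10, bit15=0)
  nb .###.: next=#  (t=1,i=3, bit14=1)
  nb .##.#: next=#  (t=0,i=7, bit13=1)
  nb .##..: next=.  (t=2,i=3, bit12=0)
  nb .#.##: next=.  (t=1,i=1, bit11=0)
  nb .#.#.: next=#  (t=0,i=2, bit10=1)
  nb .#..#: next=#  (t=0,i=4, bit9=1)
  nb .#...: next=.  (t=1,i=15, bit8=0)
  nb ..###: next=#  (t=2,i=7, bit7=1)
  nb ..##.: next=#  (t=0,i=6, bit6=1)
  nb ..#.#: next=.  (t=0,i=1, bit5=0)
  nb ..#..: next=.  (t=1,i=14, bit4=0)
  nb ...##: next=#  (t=2,i=6, bit3=1)
  nb ...#.: next=#  (t=0,i=0, bit2=1)
  nb ....#: next=.  (t=0,i=17, bit1=0)
  nb .....: next=.  (t=0,i=15, bit0=0)
  bits 11000110101101110110011011001100 = 3333908172

3333908172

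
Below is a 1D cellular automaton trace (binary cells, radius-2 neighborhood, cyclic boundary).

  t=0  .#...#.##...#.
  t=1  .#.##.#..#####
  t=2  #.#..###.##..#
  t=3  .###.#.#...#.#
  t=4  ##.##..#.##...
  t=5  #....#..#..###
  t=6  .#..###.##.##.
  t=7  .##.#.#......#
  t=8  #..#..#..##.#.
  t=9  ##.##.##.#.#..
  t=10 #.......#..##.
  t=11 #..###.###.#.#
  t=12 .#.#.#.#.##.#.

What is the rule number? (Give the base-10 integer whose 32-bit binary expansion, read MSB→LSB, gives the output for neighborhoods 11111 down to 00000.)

  [31] ##### => .  t=1,i=11
  [30] ####. => .  t=1,i=12
  [29] ###.# => #  t=1,i=13
  [28] ###.. => .  t=5,i=0
  [27] ##.## => .  t=2,i=8
  [26] ##.#. => #  t=1,i=0
  [25] ##..# => #  t=2,i=11
  [24] ##... => #  t=0,i=9
  [23] #.### => #  t=3,i=1
  [22] #.##. => .  t=0,i=7
  [21] #.#.# => .  t=1,i=1
  [20] #.#.. => #  t=1,i=6
  [19] #..## => .  t=1,i=8
  [18] #..#. => .  t=0,i=0
  [17] #...# => #  t=0,i=3
  [16] #.... => .  t=5,i=2
  [15] .#### => #  t=1,i=10
  [14] .###. => .  t=2,i=6
  [13] .##.# => .  t=1,i=4
  [12] .##.. => .  t=0,i=8
  [11] .#.## => #  t=0,i=6
  [10] .#.#. => .  t=3,i=6
  [9] .#..# => #  t=0,i=13
  [8] .#... => .  t=0,i=2
  [7] ..### => #  t=1,i=9
  [6] ..##. => #  t=2,i=13
  [5] ..#.# => .  t=0,i=5
  [4] ..#.. => #  t=0,i=1
  [3] ...## => #  t=4,i=13
  [2] ...#. => #  t=0,i=4
  [1] ....# => .  t=5,i=3
  [0] ..... => #  t=7,i=9
  bits 00100111100100101000101011011101 = 663915229

663915229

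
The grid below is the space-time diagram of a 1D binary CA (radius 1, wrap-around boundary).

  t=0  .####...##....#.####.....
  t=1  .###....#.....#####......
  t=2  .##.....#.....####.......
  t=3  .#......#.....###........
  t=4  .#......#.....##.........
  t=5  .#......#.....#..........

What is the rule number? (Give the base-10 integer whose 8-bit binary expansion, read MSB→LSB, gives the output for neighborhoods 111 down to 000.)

  nb ###: next=#  (t=0,i=2, bit7=1)
  nb ##.: next=.  (t=0,i=4, bit6=0)
  nb #.#: next=#  (t=0,i=15, bit5=1)
  nb #..: next=.  (t=0,i=5, bit4=0)
  nb .##: next=#  (t=0,i=1, bit3=1)
  nb .#.: next=#  (t=0,i=14, bit2=1)
  nb ..#: next=.  (t=0,i=0, bit1=0)
  nb ...: next=.  (t=0,i=6, bit0=0)
  bits 10101100 = 172

172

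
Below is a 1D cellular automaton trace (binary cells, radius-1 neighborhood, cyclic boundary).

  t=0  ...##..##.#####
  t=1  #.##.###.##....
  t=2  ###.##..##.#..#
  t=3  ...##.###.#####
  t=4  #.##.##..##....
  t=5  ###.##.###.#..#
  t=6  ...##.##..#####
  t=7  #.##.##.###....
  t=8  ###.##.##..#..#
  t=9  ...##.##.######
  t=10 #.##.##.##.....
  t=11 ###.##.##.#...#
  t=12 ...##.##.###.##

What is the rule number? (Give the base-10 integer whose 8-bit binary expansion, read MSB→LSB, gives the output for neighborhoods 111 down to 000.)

  nb ###: next=.  (t=0,i=11, bit7=0)
  nb ##.: next=.  (t=0,i=4, bit6=0)
  nb #.#: next=#  (t=0,i=9, bit5=1)
  nb #..: next=#  (t=0,i=0, bit4=1)
  nb .##: next=#  (t=0,i=3, bit3=1)
  nb .#.: next=#  (t=1,i=0, bit2=1)
  nb ..#: next=#  (t=0,i=2, bit1=1)
  nb ...: next=.  (t=0,i=1, bit0=0)
  bits 00111110 = 62

62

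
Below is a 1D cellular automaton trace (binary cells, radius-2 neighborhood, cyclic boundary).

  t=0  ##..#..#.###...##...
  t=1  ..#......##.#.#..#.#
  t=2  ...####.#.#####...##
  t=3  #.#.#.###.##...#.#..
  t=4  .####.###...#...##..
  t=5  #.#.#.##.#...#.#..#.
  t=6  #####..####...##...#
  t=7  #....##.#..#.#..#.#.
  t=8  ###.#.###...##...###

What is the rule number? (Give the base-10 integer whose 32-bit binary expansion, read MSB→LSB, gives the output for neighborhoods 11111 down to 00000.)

  nb #####: next=.  (t=2,i=12, bit31=0)
  nb ####.: next=.  (t=2,i=5, bit30=0)
  nb ###.#: next=#  (t=2,i=6, bit29=1)
  nb ###..: next=.  (t=0,i=11, bit28=0)
  nb ##.##: next=.  (t=3,i=9, bit27=0)
  nb ##.#.: next=#  (t=1,i=11, bit26=1)
  nb ##..#: next=#  (t=0,i=2, bit25=1)
  nb ##...: next=#  (t=0,i=12, bit24=1)
  nb #.###: next=#  (t=0,i=9, bit23=1)
  nb #.##.: next=.  (t=3,i=10, bit22=0)
  nb #.#.#: next=#  (t=1,i=12, bit21=1)
  nb #.#..: next=#  (t=1,i=14, bit20=1)
  nb #..##: next=#  (t=6,i=6, bit19=1)
  nb #..#.: next=.  (t=0,i=3, bit18=0)
  nb #...#: next=.  (t=0,i=13, bit17=0)
  nb #....: next=#  (t=1,i=4, bit16=1)
  nb .####: next=#  (t=2,i=4, bit15=1)
  nb .###.: next=#  (t=0,i=10, bit14=1)
  nb .##.#: next=#  (t=1,i=10, bit13=1)
  nb .##..: next=.  (t=0,i=1, bit12=0)
  nb .#.##: next=.  (t=0,i=8, bit11=0)
  nb .#.#.: next=#  (t=1,i=13, bit10=1)
  nb .#..#: next=.  (t=0,i=5, bit9=0)
  nb .#...: next=#  (t=1,i=3, bit8=1)
  nb ..###: next=.  (t=2,i=3, bit7=0)
  nb ..##.: next=.  (t=0,i=0, bit6=0)
  nb ..#.#: next=.  (t=0,i=7, bit5=0)
  nb ..#..: next=.  (t=0,i=4, bit4=0)
  nb ...##: next=#  (t=0,i=14, bit3=1)
  nb ...#.: next=.  (t=3,i=14, bit2=0)
  nb ....#: next=.  (t=1,i=7, bit1=0)
  nb .....: next=#  (t=1,i=5, bit0=1)
  bits 00100111101110011110010100001001 = 666494217

666494217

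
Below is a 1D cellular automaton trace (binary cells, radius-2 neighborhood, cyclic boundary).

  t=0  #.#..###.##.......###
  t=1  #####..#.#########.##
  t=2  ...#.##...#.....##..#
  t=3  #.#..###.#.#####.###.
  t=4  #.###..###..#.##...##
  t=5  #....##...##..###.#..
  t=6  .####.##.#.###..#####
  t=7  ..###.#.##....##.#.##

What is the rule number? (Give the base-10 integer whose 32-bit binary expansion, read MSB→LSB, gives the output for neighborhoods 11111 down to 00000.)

  [31] ##### => .  t=1,i=0
  [30] ####. => #  t=0,i=20
  [29] ###.# => #  t=0,i=0
  [28] ###.. => .  t=1,i=4
  [27] ##.## => .  t=0,i=8
  [26] ##.#. => #  t=0,i=1
  [25] ##..# => #  t=1,i=5
  [24] ##... => #  t=0,i=11
  [23] #.### => .  t=1,i=9
  [22] #.##. => #  t=0,i=9
  [21] #.#.# => #  t=3,i=0
  [20] #.#.. => #  t=0,i=2
  [19] #..## => #  t=0,i=4
  [18] #..#. => #  t=1,i=6
  [17] #...# => .  t=2,i=1
  [16] #.... => #  t=0,i=12
  [15] .#### => #  t=0,i=19
  [14] .###. => .  t=0,i=6
  [13] .##.# => .  t=6,i=7
  [12] .##.. => #  t=0,i=10
  [11] .#.## => .  t=1,i=8
  [10] .#.#. => .  t=3,i=1
  [9] .#..# => #  t=0,i=3
  [8] .#... => #  t=2,i=0
  [7] ..### => .  t=0,i=5
  [6] ..##. => .  t=2,i=16
  [5] ..#.# => .  t=1,i=7
  [4] ..#.. => .  t=2,i=10
  [3] ...## => #  t=0,i=17
  [2] ...#. => #  t=2,i=2
  [1] ....# => #  t=0,i=16
  [0] ..... => #  t=0,i=13
  bits 01100111011111011001001100001111 = 1736282895

1736282895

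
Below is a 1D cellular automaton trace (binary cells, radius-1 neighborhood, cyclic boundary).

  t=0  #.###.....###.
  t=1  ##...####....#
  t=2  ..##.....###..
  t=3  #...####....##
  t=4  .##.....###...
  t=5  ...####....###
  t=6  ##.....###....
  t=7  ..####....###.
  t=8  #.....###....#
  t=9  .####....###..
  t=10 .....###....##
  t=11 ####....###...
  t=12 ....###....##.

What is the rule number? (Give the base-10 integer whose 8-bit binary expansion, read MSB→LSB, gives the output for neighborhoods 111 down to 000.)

  nb ###: next=.  (t=0,i=3, bit7=0)
  nb ##.: next=.  (t=0,i=4, bit6=0)
  nb #.#: next=#  (t=0,i=1, bit5=1)
  nb #..: next=#  (t=0,i=5, bit4=1)
  nb .##: next=.  (t=0,i=2, bit3=0)
  nb .#.: next=#  (t=0,i=0, bit2=1)
  nb ..#: next=.  (t=0,i=9, bit1=0)
  nb ...: next=#  (t=0,i=6, bit0=1)
  bits 00110101 = 53

53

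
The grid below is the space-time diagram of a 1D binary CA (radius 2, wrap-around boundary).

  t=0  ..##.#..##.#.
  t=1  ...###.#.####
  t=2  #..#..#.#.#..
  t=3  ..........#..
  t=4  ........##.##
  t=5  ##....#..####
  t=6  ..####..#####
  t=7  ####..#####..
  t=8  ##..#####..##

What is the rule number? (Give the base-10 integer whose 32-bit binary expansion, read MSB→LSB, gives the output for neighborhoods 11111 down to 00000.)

2405022086

  [31] ##### => #  t=5,i=11
  [30] ####. => .  t=1,i=11
  [29] ###.# => .  t=1,i=5
  [28] ###.. => .  t=1,i=12
  [27] ##.## => #  t=4,i=10
  [26] ##.#. => #  t=0,i=4
  [25] ##..# => #  t=6,i=0
  [24] ##... => #  t=1,i=0
  [23] #.### => .  t=1,i=9
  [22] #.##. => #  t=4,i=11
  [21] #.#.# => .  t=1,i=7
  [20] #.#.. => #  t=0,i=5
  [19] #..## => #  t=0,i=7
  [18] #..#. => .  t=2,i=2
  [17] #...# => .  t=0,i=0
  [16] #.... => #  t=3,i=12
  [15] .#### => #  t=1,i=10
  [14] .###. => .  t=1,i=4
  [13] .##.# => #  t=0,i=3
  [12] .##.. => #  t=4,i=12
  [11] .#.## => #  t=1,i=8
  [10] .#.#. => .  t=2,i=7
  [9] .#..# => .  t=0,i=6
  [8] .#... => #  t=0,i=12
  [7] ..### => #  t=1,i=3
  [6] ..##. => .  t=0,i=2
  [5] ..#.# => .  t=2,i=6
  [4] ..#.. => .  t=2,i=0
  [3] ...## => .  t=0,i=1
  [2] ...#. => #  t=3,i=9
  [1] ....# => #  t=3,i=8
  [0] ..... => .  t=3,i=0
  bits 10001111010110011011100110000110 = 2405022086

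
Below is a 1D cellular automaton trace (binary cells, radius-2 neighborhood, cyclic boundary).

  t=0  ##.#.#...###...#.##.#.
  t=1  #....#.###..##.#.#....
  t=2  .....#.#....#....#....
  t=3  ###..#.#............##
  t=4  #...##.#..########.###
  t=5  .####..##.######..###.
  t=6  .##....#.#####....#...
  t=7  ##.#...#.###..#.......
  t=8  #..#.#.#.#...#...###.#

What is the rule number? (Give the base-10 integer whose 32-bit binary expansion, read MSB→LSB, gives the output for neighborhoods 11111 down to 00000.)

  nb #####: next=#  (t=3,i=0, bit31=1)
  nb ####.: next=.  (t=3,i=1, bit30=0)
  nb ###.#: next=.  (t=4,i=17, bit29=0)
  nb ###..: next=.  (t=0,i=11, bit28=0)
  nb ##.##: next=#  (t=4,i=18, bit27=1)
  nb ##.#.: next=.  (t=0,i=2, bit26=0)
  nb ##..#: next=.  (t=1,i=10, bit25=0)
  nb ##...: next=#  (t=0,i=12, bit24=1)
  nb #.###: next=#  (t=1,i=7, bit23=1)
  nb #.##.: next=#  (t=0,i=0, bit22=1)
  nb #.#.#: next=.  (t=0,i=3, bit21=0)
  nb #.#..: next=#  (t=0,i=5, bit20=1)
  nb #..##: next=.  (t=1,i=11, bit19=0)
  nb #..#.: next=#  (t=3,i=4, bit18=1)
  nb #...#: next=#  (t=0,i=7, bit17=1)
  nb #....: next=.  (t=1,i=2, bit16=0)
  nb .####: next=#  (t=3,i=21, bit15=1)
  nb .###.: next=.  (t=0,i=10, bit14=0)
  nb .##.#: next=.  (t=0,i=1, bit13=0)
  nb .##..: next=.  (t=6,i=2, bit12=0)
  nb .#.##: next=.  (t=0,i=16, bit11=0)
  nb .#.#.: next=.  (t=0,i=4, bit10=0)
  nb .#..#: next=#  (t=4,i=8, bit9=1)
  nb .#...: next=.  (t=0,i=6, bit8=0)
  nb ..###: next=#  (t=0,i=9, bit7=1)
  nb ..##.: next=#  (t=1,i=12, bit6=1)
  nb ..#.#: next=#  (t=0,i=15, bit5=1)
  nb ..#..: next=.  (t=1,i=0, bit4=0)
  nb ...##: next=#  (t=0,i=8, bit3=1)
  nb ...#.: next=.  (t=0,i=14, bit2=0)
  nb ....#: next=.  (t=1,i=3, bit1=0)
  nb .....: next=#  (t=2,i=0, bit0=1)
  bits 10001001110101101000001011101001 = 2312536809

2312536809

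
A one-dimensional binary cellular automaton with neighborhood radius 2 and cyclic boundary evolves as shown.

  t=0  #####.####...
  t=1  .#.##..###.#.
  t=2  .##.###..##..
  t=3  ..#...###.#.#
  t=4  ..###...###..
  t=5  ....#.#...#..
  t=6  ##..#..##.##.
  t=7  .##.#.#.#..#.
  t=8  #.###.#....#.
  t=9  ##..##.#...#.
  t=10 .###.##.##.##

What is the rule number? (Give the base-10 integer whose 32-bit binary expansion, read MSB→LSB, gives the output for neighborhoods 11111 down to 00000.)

1982511409

  ##### -> .   bit 31 = 0  t=0,i=2
  ####. -> #   bit 30 = 1  t=0,i=3
  ###.# -> #   bit 29 = 1  t=0,i=4
  ###.. -> #   bit 28 = 1  t=0,i=9
  ##.## -> .   bit 27 = 0  t=0,i=5
  ##.#. -> #   bit 26 = 1  t=1,i=10
  ##..# -> #   bit 25 = 1  t=1,i=5
  ##... -> .   bit 24 = 0  t=0,i=10
  #.### -> .   bit 23 = 0  t=0,i=6
  #.##. -> .   bit 22 = 0  t=1,i=3
  #.#.# -> #   bit 21 = 1  t=3,i=10
  #.#.. -> .   bit 20 = 0  t=1,i=11
  #..## -> #   bit 19 = 1  t=1,i=6
  #..#. -> .   bit 18 = 0  t=1,i=0
  #...# -> #   bit 17 = 1  t=0,i=11
  #.... -> .   bit 16 = 0  t=4,i=12
  .#### -> #   bit 15 = 1  t=0,i=1
  .###. -> .   bit 14 = 0  t=1,i=8
  .##.# -> #   bit 13 = 1  t=2,i=2
  .##.. -> #   bit 12 = 1  t=1,i=4
  .#.## -> #   bit 11 = 1  t=1,i=2
  .#.#. -> .   bit 10 = 0  t=3,i=11
  .#..# -> .   bit 9 = 0  t=1,i=12
  .#... -> #   bit 8 = 1  t=3,i=3
  ..### -> .   bit 7 = 0  t=0,i=0
  ..##. -> .   bit 6 = 0  t=2,i=1
  ..#.# -> #   bit 5 = 1  t=1,i=1
  ..#.. -> #   bit 4 = 1  t=3,i=2
  ...## -> .   bit 3 = 0  t=0,i=12
  ...#. -> .   bit 2 = 0  t=5,i=3
  ....# -> .   bit 1 = 0  t=4,i=0
  ..... -> #   bit 0 = 1  t=5,i=0
  bits 01110110001010101011100100110001 = 1982511409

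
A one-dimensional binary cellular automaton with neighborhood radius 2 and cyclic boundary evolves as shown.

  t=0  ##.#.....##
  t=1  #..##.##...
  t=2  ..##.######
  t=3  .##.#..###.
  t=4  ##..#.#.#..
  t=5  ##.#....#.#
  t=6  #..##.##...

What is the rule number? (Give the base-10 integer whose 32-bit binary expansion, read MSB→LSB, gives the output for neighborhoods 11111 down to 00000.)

  ##### -> #   bit 31 = 1  t=2,i=7
  ####. -> #   bit 30 = 1  t=0,i=0
  ###.# -> .   bit 29 = 0  t=0,i=1
  ###.. -> .   bit 28 = 0  t=2,i=10
  ##.## -> #   bit 27 = 1  t=1,i=5
  ##.#. -> .   bit 26 = 0  t=0,i=2
  ##..# -> .   bit 25 = 0  t=2,i=0
  ##... -> #   bit 24 = 1  t=1,i=8
  #.### -> .   bit 23 = 0  t=2,i=5
  #.##. -> #   bit 22 = 1  t=1,i=6
  #.#.# -> .   bit 21 = 0  t=4,i=6
  #.#.. -> #   bit 20 = 1  t=0,i=3
  #..## -> #   bit 19 = 1  t=1,i=2
  #..#. -> #   bit 18 = 1  t=4,i=3
  #...# -> #   bit 17 = 1  t=1,i=9
  #.... -> .   bit 16 = 0  t=0,i=5
  .#### -> .   bit 15 = 0  t=0,i=10
  .###. -> #   bit 14 = 1  t=3,i=8
  .##.# -> .   bit 13 = 0  t=1,i=4
  .##.. -> #   bit 12 = 1  t=1,i=7
  .#.## -> .   bit 11 = 0  t=5,i=9
  .#.#. -> .   bit 10 = 0  t=4,i=5
  .#..# -> .   bit 9 = 0  t=1,i=1
  .#... -> #   bit 8 = 1  t=0,i=4
  ..### -> .   bit 7 = 0  t=0,i=9
  ..##. -> #   bit 6 = 1  t=1,i=3
  ..#.# -> .   bit 5 = 0  t=4,i=4
  ..#.. -> .   bit 4 = 0  t=1,i=0
  ...## -> .   bit 3 = 0  t=0,i=8
  ...#. -> #   bit 2 = 1  t=1,i=10
  ....# -> #   bit 1 = 1  t=0,i=7
  ..... -> #   bit 0 = 1  t=0,i=6
  bits 11001001010111100101000101000111 = 3378401607

3378401607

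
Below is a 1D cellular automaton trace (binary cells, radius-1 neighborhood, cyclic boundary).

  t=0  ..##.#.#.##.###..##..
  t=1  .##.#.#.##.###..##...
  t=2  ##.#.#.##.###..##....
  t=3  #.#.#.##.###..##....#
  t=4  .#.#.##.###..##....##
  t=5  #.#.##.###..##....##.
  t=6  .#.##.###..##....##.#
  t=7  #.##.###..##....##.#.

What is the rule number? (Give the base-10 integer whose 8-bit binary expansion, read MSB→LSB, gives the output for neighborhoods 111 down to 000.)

  [7] ### => #  t=0,i=13
  [6] ##. => .  t=0,i=3
  [5] #.# => #  t=0,i=4
  [4] #.. => .  t=0,i=15
  [3] .## => #  t=0,i=2
  [2] .#. => .  t=0,i=5
  [1] ..# => #  t=0,i=1
  [0] ... => .  t=0,i=0
  bits 10101010 = 170

170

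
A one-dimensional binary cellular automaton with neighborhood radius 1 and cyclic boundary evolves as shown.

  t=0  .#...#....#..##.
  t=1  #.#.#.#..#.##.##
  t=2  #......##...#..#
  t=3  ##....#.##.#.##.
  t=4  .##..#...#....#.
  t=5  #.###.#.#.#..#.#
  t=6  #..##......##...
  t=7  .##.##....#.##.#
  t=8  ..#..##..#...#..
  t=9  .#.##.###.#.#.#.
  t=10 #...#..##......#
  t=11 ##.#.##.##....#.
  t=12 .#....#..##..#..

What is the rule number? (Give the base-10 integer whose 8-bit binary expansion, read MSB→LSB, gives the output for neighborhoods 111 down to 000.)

210

  nb ###: next=#  (t=1,i=15, bit7=1)
  nb ##.: next=#  (t=0,i=14, bit6=1)
  nb #.#: next=.  (t=1,i=1, bit5=0)
  nb #..: next=#  (t=0,i=2, bit4=1)
  nb .##: next=.  (t=0,i=13, bit3=0)
  nb .#.: next=.  (t=0,i=1, bit2=0)
  nb ..#: next=#  (t=0,i=0, bit1=1)
  nb ...: next=.  (t=0,i=3, bit0=0)
  bits 11010010 = 210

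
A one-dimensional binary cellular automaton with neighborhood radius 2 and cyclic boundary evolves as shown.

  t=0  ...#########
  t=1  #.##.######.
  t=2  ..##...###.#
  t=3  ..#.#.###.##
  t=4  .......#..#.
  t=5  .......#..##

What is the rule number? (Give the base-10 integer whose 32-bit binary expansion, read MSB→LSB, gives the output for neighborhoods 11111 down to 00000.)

3310379480

  [31] ##### => #  t=0,i=5
  [30] ####. => #  t=0,i=10
  [29] ###.# => .  t=1,i=10
  [28] ###.. => .  t=0,i=11
  [27] ##.## => .  t=1,i=4
  [26] ##.#. => #  t=1,i=11
  [25] ##..# => .  t=3,i=0
  [24] ##... => #  t=0,i=0
  [23] #.### => .  t=1,i=5
  [22] #.##. => #  t=1,i=2
  [21] #.#.# => .  t=1,i=0
  [20] #.#.. => #  t=2,i=11
  [19] #..## => .  t=2,i=1
  [18] #..#. => .  t=3,i=1
  [17] #...# => .  t=0,i=1
  [16] #.... => .  t=4,i=0
  [15] .#### => .  t=0,i=4
  [14] .###. => #  t=2,i=8
  [13] .##.# => #  t=1,i=3
  [12] .##.. => .  t=2,i=3
  [11] .#.## => .  t=1,i=1
  [10] .#.#. => .  t=3,i=3
  [9] .#..# => .  t=2,i=0
  [8] .#... => #  t=4,i=11
  [7] ..### => #  t=0,i=3
  [6] ..##. => #  t=2,i=2
  [5] ..#.# => .  t=3,i=2
  [4] ..#.. => #  t=4,i=7
  [3] ...## => #  t=0,i=2
  [2] ...#. => .  t=4,i=6
  [1] ....# => .  t=4,i=5
  [0] ..... => .  t=4,i=1
  bits 11000101010100000110000111011000 = 3310379480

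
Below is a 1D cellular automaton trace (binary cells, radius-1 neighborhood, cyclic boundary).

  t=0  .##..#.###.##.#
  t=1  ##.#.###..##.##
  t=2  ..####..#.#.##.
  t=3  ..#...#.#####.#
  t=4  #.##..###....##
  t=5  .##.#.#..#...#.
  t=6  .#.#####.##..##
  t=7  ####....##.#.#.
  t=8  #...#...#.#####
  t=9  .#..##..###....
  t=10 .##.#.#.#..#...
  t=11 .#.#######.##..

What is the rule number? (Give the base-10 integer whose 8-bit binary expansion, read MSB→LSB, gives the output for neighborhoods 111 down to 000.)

60

  ###|.  b7=0 t=0,i=8
  ##.|.  b6=0 t=0,i=2
  #.#|#  b5=1 t=0,i=0
  #..|#  b4=1 t=0,i=3
  .##|#  b3=1 t=0,i=1
  .#.|#  b2=1 t=0,i=5
  ..#|.  b1=0 t=0,i=4
  ...|.  b0=0 t=2,i=0
  bits 00111100 = 60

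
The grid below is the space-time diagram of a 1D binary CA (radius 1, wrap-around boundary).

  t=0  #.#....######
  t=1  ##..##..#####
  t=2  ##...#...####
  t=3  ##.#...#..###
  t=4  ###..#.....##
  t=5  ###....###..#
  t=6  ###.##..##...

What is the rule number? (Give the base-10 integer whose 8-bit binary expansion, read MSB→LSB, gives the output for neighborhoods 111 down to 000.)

225

  ### -> #   bit 7 = 1  t=0,i=8
  ##. -> #   bit 6 = 1  t=0,i=0
  #.# -> #   bit 5 = 1  t=0,i=1
  #.. -> .   bit 4 = 0  t=0,i=3
  .## -> .   bit 3 = 0  t=0,i=7
  .#. -> .   bit 2 = 0  t=0,i=2
  ..# -> .   bit 1 = 0  t=0,i=6
  ... -> #   bit 0 = 1  t=0,i=4
  bits 11100001 = 225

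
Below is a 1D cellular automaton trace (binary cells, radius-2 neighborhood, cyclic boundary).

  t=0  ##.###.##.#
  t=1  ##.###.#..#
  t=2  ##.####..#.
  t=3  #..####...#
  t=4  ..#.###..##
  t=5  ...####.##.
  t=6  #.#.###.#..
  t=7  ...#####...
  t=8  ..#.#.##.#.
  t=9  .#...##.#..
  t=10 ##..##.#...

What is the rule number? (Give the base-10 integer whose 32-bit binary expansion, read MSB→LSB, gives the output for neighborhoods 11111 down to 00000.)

1959381084

  ##### -> .   bit 31 = 0  t=7,i=5
  ####. -> #   bit 30 = 1  t=2,i=5
  ###.# -> #   bit 29 = 1  t=0,i=1
  ###.. -> #   bit 28 = 1  t=2,i=6
  ##.## -> .   bit 27 = 0  t=0,i=2
  ##.#. -> #   bit 26 = 1  t=1,i=6
  ##..# -> .   bit 25 = 0  t=2,i=7
  ##... -> .   bit 24 = 0  t=3,i=7
  #.### -> #   bit 23 = 1  t=0,i=3
  #.##. -> #   bit 22 = 1  t=0,i=7
  #.#.# -> .   bit 21 = 0  t=6,i=2
  #.#.. -> .   bit 20 = 0  t=1,i=7
  #..## -> #   bit 19 = 1  t=1,i=9
  #..#. -> .   bit 18 = 0  t=2,i=8
  #...# -> .   bit 17 = 0  t=3,i=8
  #.... -> #   bit 16 = 1  t=5,i=0
  .#### -> #   bit 15 = 1  t=2,i=4
  .###. -> #   bit 14 = 1  t=0,i=0
  .##.# -> .   bit 13 = 0  t=0,i=8
  .##.. -> .   bit 12 = 0  t=3,i=0
  .#.## -> #   bit 11 = 1  t=2,i=10
  .#.#. -> .   bit 10 = 0  t=6,i=1
  .#..# -> .   bit 9 = 0  t=1,i=8
  .#... -> .   bit 8 = 0  t=8,i=10
  ..### -> .   bit 7 = 0  t=1,i=10
  ..##. -> #   bit 6 = 1  t=3,i=10
  ..#.# -> .   bit 5 = 0  t=2,i=9
  ..#.. -> #   bit 4 = 1  t=9,i=1
  ...## -> #   bit 3 = 1  t=3,i=9
  ...#. -> #   bit 2 = 1  t=8,i=1
  ....# -> .   bit 1 = 0  t=5,i=1
  ..... -> .   bit 0 = 0  t=7,i=0
  bits 01110100110010011100100001011100 = 1959381084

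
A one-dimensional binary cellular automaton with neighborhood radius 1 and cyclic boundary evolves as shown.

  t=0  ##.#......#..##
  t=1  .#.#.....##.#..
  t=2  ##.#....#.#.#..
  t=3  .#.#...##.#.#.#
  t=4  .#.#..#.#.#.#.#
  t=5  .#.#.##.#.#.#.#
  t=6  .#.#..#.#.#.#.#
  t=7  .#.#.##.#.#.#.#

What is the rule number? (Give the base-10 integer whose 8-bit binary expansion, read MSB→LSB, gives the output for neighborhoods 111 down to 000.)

70

  ###|.  b7=0 t=0,i=0
  ##.|#  b6=1 t=0,i=1
  #.#|.  b5=0 t=0,i=2
  #..|.  b4=0 t=0,i=4
  .##|.  b3=0 t=0,i=13
  .#.|#  b2=1 t=0,i=3
  ..#|#  b1=1 t=0,i=9
  ...|.  b0=0 t=0,i=5
  bits 01000110 = 70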